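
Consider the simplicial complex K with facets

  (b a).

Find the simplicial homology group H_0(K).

Order the vertices as a < b. Listing each simplex with vertices in this order, K has dimension 1 with simplices:

  0-simplices (2): a, b
  1-simplices (1): ab

giving chain groups C_0 ≅ Z^2, C_1 ≅ Z^1.

Boundary ∂_1: C_1 → C_0 sends each edge [p,q] (with p < q) to q − p.
The 2×1 boundary matrix has rank 1 and Smith normal form diag(1).

From H_k ≅ ker(∂_k) / im(∂_{k+1}) we obtain:

  H_0: rank C_0 − rank ∂_1 = 2 − 1 = 1, and the invariant factors of ∂_1 are all 1, so H_0 = Z.

H_0 = Z.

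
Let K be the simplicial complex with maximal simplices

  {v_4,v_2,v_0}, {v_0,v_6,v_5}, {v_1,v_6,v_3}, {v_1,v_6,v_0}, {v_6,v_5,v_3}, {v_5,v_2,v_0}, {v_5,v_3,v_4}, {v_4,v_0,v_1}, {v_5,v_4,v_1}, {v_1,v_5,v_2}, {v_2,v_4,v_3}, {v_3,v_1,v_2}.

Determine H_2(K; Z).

K has 7 vertices, 18 edges, 12 triangles.
rank ∂_2 = 12, rank ∂_3 = 0 ⇒ b_2 = 12 − 12 − 0 = 0. So H_2 = 0.

H_2 ≅ 0.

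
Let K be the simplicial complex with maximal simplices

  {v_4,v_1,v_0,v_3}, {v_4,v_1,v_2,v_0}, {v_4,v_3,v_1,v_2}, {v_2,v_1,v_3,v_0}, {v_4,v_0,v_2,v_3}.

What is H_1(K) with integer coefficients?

H_1 ≅ 0.

Order the vertices as v_0 < v_1 < v_2 < v_3 < v_4. Listing each simplex with vertices in this order, K has dimension 3 with simplices:

  0-simplices (5): [v_0], [v_1], [v_2], [v_3], [v_4]
  1-simplices (10): [v_0,v_1], [v_0,v_2], [v_0,v_3], [v_0,v_4], [v_1,v_2], [v_1,v_3], [v_1,v_4], [v_2,v_3], [v_2,v_4], [v_3,v_4]
  2-simplices (10): [v_0,v_1,v_2], [v_0,v_1,v_3], [v_0,v_1,v_4], [v_0,v_2,v_3], [v_0,v_2,v_4], [v_0,v_3,v_4], [v_1,v_2,v_3], [v_1,v_2,v_4], [v_1,v_3,v_4], [v_2,v_3,v_4]
  3-simplices (5): [v_0,v_1,v_2,v_3], [v_0,v_1,v_2,v_4], [v_0,v_1,v_3,v_4], [v_0,v_2,v_3,v_4], [v_1,v_2,v_3,v_4]

Hence C_0 ≅ Z^5, C_1 ≅ Z^10, C_2 ≅ Z^10, C_3 ≅ Z^5.

Boundary ∂_1: C_1 → C_0 is given by ∂[p,q] = [q] − [p]. For instance
  ∂[v_1,v_4] = [v_4] − [v_1].
The resulting 5×10 matrix has rank 4, and its Smith normal form has invariant factors (1,1,1,1).

The boundary map ∂_2: C_2 → C_1 maps a triangle to the signed sum of its edges. For instance
  ∂[v_0,v_1,v_2] = [v_1,v_2] − [v_0,v_2] + [v_0,v_1],
  ∂[v_0,v_2,v_4] = [v_2,v_4] − [v_0,v_4] + [v_0,v_2].
This gives a 10×10 integer matrix of rank 6; reducing to Smith normal form yields diagonal entries (1,1,1,1,1,1).

Boundary ∂_3: C_3 → C_2 sends each 3-simplex σ to the alternating sum Σ_i (−1)^i (σ with its i-th vertex removed). For instance
  ∂[v_0,v_2,v_3,v_4] = [v_2,v_3,v_4] − [v_0,v_3,v_4] + [v_0,v_2,v_4] − [v_0,v_2,v_3],
  ∂[v_0,v_1,v_2,v_4] = [v_1,v_2,v_4] − [v_0,v_2,v_4] + [v_0,v_1,v_4] − [v_0,v_1,v_2].
As a 10×5 matrix over Z this has rank 4, with invariant factors (1,1,1,1).

From H_k ≅ ker(∂_k) / im(∂_{k+1}) we obtain:

  H_1: rank ker ∂_1 − rank ∂_2 = (10 − 4) − 6 = 0, and the invariant factors of ∂_2 are all 1, so H_1 = 0.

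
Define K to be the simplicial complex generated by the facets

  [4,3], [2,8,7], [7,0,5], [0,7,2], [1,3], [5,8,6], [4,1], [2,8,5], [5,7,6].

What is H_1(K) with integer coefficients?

H_1 = Z^2.

Order the vertices as 0 < 1 < 2 < 3 < 4 < 5 < 6 < 7 < 8. Listing each simplex with vertices in this order, K has dimension 2 with simplices:

  0-simplices (9): [0], [1], [2], [3], [4], [5], [6], [7], [8]
  1-simplices (15): [0,2], [0,5], [0,7], [1,3], [1,4], [2,5], [2,7], [2,8], [3,4], [5,6], [5,7], [5,8], [6,7], [6,8], [7,8]
  2-simplices (6): [0,2,7], [0,5,7], [2,5,8], [2,7,8], [5,6,7], [5,6,8]

so the chain groups are C_0 ≅ Z^9, C_1 ≅ Z^15, C_2 ≅ Z^6.

Boundary ∂_1: C_1 → C_0 is given by ∂[p,q] = [q] − [p].
The 9×15 boundary matrix has rank 7 and Smith normal form diag(1,1,1,1,1,1,1).

∂_2: C_2 → C_1 acts by ∂[p,q,r] = [q,r] − [p,r] + [p,q]. For instance
  ∂[2,7,8] = [7,8] − [2,8] + [2,7],
  ∂[0,2,7] = [2,7] − [0,7] + [0,2].
This gives a 15×6 integer matrix of rank 6; reducing to Smith normal form yields diagonal entries (1,1,1,1,1,1).

Computing H_k = (kernel of ∂_k) / (image of ∂_{k+1}):

  H_1: rank ker ∂_1 − rank ∂_2 = (15 − 7) − 6 = 2, and the invariant factors of ∂_2 are all 1, so H_1 = Z^2.

(K is a triangulation of the disjoint union of the cylinder S^1 x I and the circle S^1.)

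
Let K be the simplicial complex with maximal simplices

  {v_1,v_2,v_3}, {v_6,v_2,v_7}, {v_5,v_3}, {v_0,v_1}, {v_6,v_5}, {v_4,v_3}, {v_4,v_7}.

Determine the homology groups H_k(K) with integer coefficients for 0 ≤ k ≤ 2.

Take the total order v_0 < v_1 < v_2 < v_3 < v_4 < v_5 < v_6 < v_7 on the vertex set. Then K (dimension 2) consists of the simplices:

  0-simplices (8): [v_0], [v_1], [v_2], [v_3], [v_4], [v_5], [v_6], [v_7]
  1-simplices (11): [v_0,v_1], [v_1,v_2], [v_1,v_3], [v_2,v_3], [v_2,v_6], [v_2,v_7], [v_3,v_4], [v_3,v_5], [v_4,v_7], [v_5,v_6], [v_6,v_7]
  2-simplices (2): [v_1,v_2,v_3], [v_2,v_6,v_7]

giving chain groups C_0 ≅ Z^8, C_1 ≅ Z^11, C_2 ≅ Z^2.

∂_1: C_1 → C_0 sends each edge [p,q] (with p < q) to q − p. For instance
  ∂[v_6,v_7] = [v_7] − [v_6].
This gives a 8×11 integer matrix of rank 7; reducing to Smith normal form yields diagonal entries (1,1,1,1,1,1,1).

∂_2: C_2 → C_1 acts by ∂[p,q,r] = [q,r] − [p,r] + [p,q]. For instance
  ∂[v_2,v_6,v_7] = [v_6,v_7] − [v_2,v_7] + [v_2,v_6],
  ∂[v_1,v_2,v_3] = [v_2,v_3] − [v_1,v_3] + [v_1,v_2].
The resulting 11×2 matrix has rank 2, and its Smith normal form has invariant factors (1,1).

Computing H_k = (kernel of ∂_k) / (image of ∂_{k+1}):

  H_0: rank C_0 − rank ∂_1 = 8 − 7 = 1, and the invariant factors of ∂_1 are all 1, so H_0 = Z.
  H_1: rank ker ∂_1 − rank ∂_2 = (11 − 7) − 2 = 2, and the invariant factors of ∂_2 are all 1, so H_1 = Z^2.
  H_2: rank ker ∂_2 − rank ∂_3 = (2 − 2) − 0 = 0, and there is no ∂_3, so H_2 = 0.

H_0 = Z,  H_1 = Z^2,  H_2 = 0.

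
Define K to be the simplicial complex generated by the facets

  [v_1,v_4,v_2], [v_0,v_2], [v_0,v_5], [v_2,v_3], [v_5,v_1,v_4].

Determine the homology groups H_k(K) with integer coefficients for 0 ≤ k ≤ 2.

Take the total order v_0 < v_1 < v_2 < v_3 < v_4 < v_5 on the vertex set. Then K (dimension 2) consists of the simplices:

  0-simplices (6): [v_0], [v_1], [v_2], [v_3], [v_4], [v_5]
  1-simplices (8): [v_0,v_2], [v_0,v_5], [v_1,v_2], [v_1,v_4], [v_1,v_5], [v_2,v_3], [v_2,v_4], [v_4,v_5]
  2-simplices (2): [v_1,v_2,v_4], [v_1,v_4,v_5]

so the chain groups are C_0 ≅ Z^6, C_1 ≅ Z^8, C_2 ≅ Z^2.

The boundary map ∂_1: C_1 → C_0 maps an edge to its endpoints' difference, ∂[p,q] = q − p.
As a 6×8 matrix over Z this has rank 5, with invariant factors (1,1,1,1,1).

Boundary ∂_2: C_2 → C_1 acts by ∂[p,q,r] = [q,r] − [p,r] + [p,q]. For instance
  ∂[v_1,v_2,v_4] = [v_2,v_4] − [v_1,v_4] + [v_1,v_2],
  ∂[v_1,v_4,v_5] = [v_4,v_5] − [v_1,v_5] + [v_1,v_4].
The resulting 8×2 matrix has rank 2, and its Smith normal form has invariant factors (1,1).

From H_k ≅ ker(∂_k) / im(∂_{k+1}) we obtain:

  H_0: rank C_0 − rank ∂_1 = 6 − 5 = 1, and the invariant factors of ∂_1 are all 1, so H_0 ≅ Z.
  H_1: rank ker ∂_1 − rank ∂_2 = (8 − 5) − 2 = 1, and the invariant factors of ∂_2 are all 1, so H_1 ≅ Z.
  H_2: rank ker ∂_2 − rank ∂_3 = (2 − 2) − 0 = 0, and there is no ∂_3, so H_2 ≅ 0.

H_0 = Z,  H_1 = Z,  H_2 = 0.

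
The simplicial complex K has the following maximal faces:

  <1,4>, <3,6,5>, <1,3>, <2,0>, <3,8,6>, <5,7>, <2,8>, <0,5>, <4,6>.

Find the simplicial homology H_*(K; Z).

H_0 = Z,  H_1 = Z^2,  H_2 = 0.

Take the total order 0 < 1 < 2 < 3 < 4 < 5 < 6 < 7 < 8 on the vertex set. Then K (dimension 2) consists of the simplices:

  0-simplices (9): [0], [1], [2], [3], [4], [5], [6], [7], [8]
  1-simplices (12): [0,2], [0,5], [1,3], [1,4], [2,8], [3,5], [3,6], [3,8], [4,6], [5,6], [5,7], [6,8]
  2-simplices (2): [3,5,6], [3,6,8]

so the chain groups are C_0 ≅ Z^9, C_1 ≅ Z^12, C_2 ≅ Z^2.

∂_1: C_1 → C_0 is given by ∂[p,q] = [q] − [p].
This gives a 9×12 integer matrix of rank 8; reducing to Smith normal form yields diagonal entries (1,1,1,1,1,1,1,1).

Boundary ∂_2: C_2 → C_1 sends each 2-simplex [p,q,r] to [q,r] − [p,r] + [p,q]. For instance
  ∂[3,5,6] = [5,6] − [3,6] + [3,5],
  ∂[3,6,8] = [6,8] − [3,8] + [3,6].
This gives a 12×2 integer matrix of rank 2; reducing to Smith normal form yields diagonal entries (1,1).

From H_k ≅ ker(∂_k) / im(∂_{k+1}) we obtain:

  H_0: rank C_0 − rank ∂_1 = 9 − 8 = 1, and the invariant factors of ∂_1 are all 1, so H_0 = Z.
  H_1: rank ker ∂_1 − rank ∂_2 = (12 − 8) − 2 = 2, and the invariant factors of ∂_2 are all 1, so H_1 = Z^2.
  H_2: rank ker ∂_2 − rank ∂_3 = (2 − 2) − 0 = 0, and there is no ∂_3, so H_2 = 0.

As a check, the Euler characteristic is 9 − 12 + 2 = -1, which agrees with 1 − 2 + 0 = -1.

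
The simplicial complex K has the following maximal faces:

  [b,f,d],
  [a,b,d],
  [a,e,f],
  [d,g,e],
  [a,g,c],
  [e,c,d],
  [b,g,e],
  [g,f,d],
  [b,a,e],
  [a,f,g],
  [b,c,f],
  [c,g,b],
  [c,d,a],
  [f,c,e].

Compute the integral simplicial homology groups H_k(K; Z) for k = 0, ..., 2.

Take the total order a < b < c < d < e < f < g on the vertex set. Then K (dimension 2) consists of the simplices:

  0-simplices (7): a, b, c, d, e, f, g
  1-simplices (21): ab, ac, ad, ae, af, ag, bc, bd, be, bf, bg, cd, ce, cf, cg, de, df, dg, ef, eg, fg
  2-simplices (14): abd, abe, acd, acg, aef, afg, bcf, bcg, bdf, beg, cde, cef, deg, dfg

giving chain groups C_0 ≅ Z^7, C_1 ≅ Z^21, C_2 ≅ Z^14.

The boundary map ∂_1: C_1 → C_0 is given by ∂[p,q] = [q] − [p].
This gives a 7×21 integer matrix of rank 6; reducing to Smith normal form yields diagonal entries (1,1,1,1,1,1).

∂_2: C_2 → C_1 sends each 2-simplex [p,q,r] to [q,r] − [p,r] + [p,q]. For instance
  ∂bcg = cg − bg + bc,
  ∂deg = eg − dg + de.
This gives a 21×14 integer matrix of rank 13; reducing to Smith normal form yields diagonal entries (1,1,1,1,1,1,1,1,1,1,1,1,1).

Now H_k = ker ∂_k / im ∂_{k+1}, so:

  H_0: rank C_0 − rank ∂_1 = 7 − 6 = 1, and the invariant factors of ∂_1 are all 1, so H_0 = Z.
  H_1: rank ker ∂_1 − rank ∂_2 = (21 − 6) − 13 = 2, and the invariant factors of ∂_2 are all 1, so H_1 = Z^2.
  H_2: rank ker ∂_2 − rank ∂_3 = (14 − 13) − 0 = 1, and there is no ∂_3, so H_2 = Z.

H_0 = Z,  H_1 = Z^2,  H_2 = Z.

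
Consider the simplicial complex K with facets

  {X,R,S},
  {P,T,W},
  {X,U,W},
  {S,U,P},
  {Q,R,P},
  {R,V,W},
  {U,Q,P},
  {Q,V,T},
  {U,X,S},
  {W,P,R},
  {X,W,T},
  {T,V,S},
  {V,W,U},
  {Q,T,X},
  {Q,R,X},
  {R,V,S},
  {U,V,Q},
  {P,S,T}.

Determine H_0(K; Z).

H_0 = Z.

Take the total order P < Q < R < S < T < U < V < W < X on the vertex set. Then K (dimension 2) consists of the simplices:

  0-simplices (9): P, Q, R, S, T, U, V, W, X
  1-simplices (27): PQ, PR, PS, PT, PU, PW, QR, QT, QU, QV, QX, RS, RV, RW, RX, ST, SU, SV, SX, TV, TW, TX, UV, UW, UX, VW, WX
  2-simplices (18): PQR, PQU, PRW, PST, PSU, PTW, QRX, QTV, QTX, QUV, RSV, RSX, RVW, STV, SUX, TWX, UVW, UWX

so the chain groups are C_0 ≅ Z^9, C_1 ≅ Z^27, C_2 ≅ Z^18.

Boundary ∂_1: C_1 → C_0 maps an edge to its endpoints' difference, ∂[p,q] = q − p.
The 9×27 boundary matrix has rank 8 and Smith normal form diag(1,1,1,1,1,1,1,1).

∂_2: C_2 → C_1 acts by ∂[p,q,r] = [q,r] − [p,r] + [p,q]. For instance
  ∂RSX = SX − RX + RS,
  ∂QRX = RX − QX + QR.
The 27×18 boundary matrix has rank 17 and Smith normal form diag(1,1,1,1,1,1,1,1,1,1,1,1,1,1,1,1,1).

Now H_k = ker ∂_k / im ∂_{k+1}, so:

  H_0: rank C_0 − rank ∂_1 = 9 − 8 = 1, and the invariant factors of ∂_1 are all 1, so H_0 ≅ Z.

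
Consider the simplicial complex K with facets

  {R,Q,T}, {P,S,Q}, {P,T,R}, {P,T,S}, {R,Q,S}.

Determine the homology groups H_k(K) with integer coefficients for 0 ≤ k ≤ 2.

Fix the vertex order P < Q < R < S < T and write every simplex with vertices in increasing order. Then dim K = 2 and the simplices of K are:

  0-simplices (5): P, Q, R, S, T
  1-simplices (10): PQ, PR, PS, PT, QR, QS, QT, RS, RT, ST
  2-simplices (5): PQS, PRT, PST, QRS, QRT

so the chain groups are C_0 ≅ Z^5, C_1 ≅ Z^10, C_2 ≅ Z^5.

The boundary map ∂_1: C_1 → C_0 maps an edge to its endpoints' difference, ∂[p,q] = q − p.
The 5×10 boundary matrix has rank 4 and Smith normal form diag(1,1,1,1).

Boundary ∂_2: C_2 → C_1 acts by ∂[p,q,r] = [q,r] − [p,r] + [p,q]. For instance
  ∂PST = ST − PT + PS,
  ∂PRT = RT − PT + PR.
As a 10×5 matrix over Z this has rank 5, with invariant factors (1,1,1,1,1).

Reading off H_k = ker ∂_k / im ∂_{k+1}:

  H_0: rank C_0 − rank ∂_1 = 5 − 4 = 1, and the invariant factors of ∂_1 are all 1, so H_0 = Z.
  H_1: rank ker ∂_1 − rank ∂_2 = (10 − 4) − 5 = 1, and the invariant factors of ∂_2 are all 1, so H_1 = Z.
  H_2: rank ker ∂_2 − rank ∂_3 = (5 − 5) − 0 = 0, and there is no ∂_3, so H_2 = 0.

As a check, the Euler characteristic is 5 − 10 + 5 = 0, which agrees with 1 − 1 + 0 = 0.

H_0 = Z,  H_1 = Z,  H_2 = 0.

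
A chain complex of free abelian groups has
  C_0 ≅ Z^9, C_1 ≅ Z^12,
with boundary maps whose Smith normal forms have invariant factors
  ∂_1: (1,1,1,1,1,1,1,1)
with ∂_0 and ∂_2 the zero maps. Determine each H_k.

H_0 ≅ Z,  H_1 ≅ Z^4.

H_0: b_0 = 9 − 0 − 8 = 1; torsion from ∂_1 factors > 1: none. So H_0 ≅ Z.
H_1: b_1 = 12 − 8 − 0 = 4; torsion from ∂_2 factors > 1: none. So H_1 ≅ Z^4.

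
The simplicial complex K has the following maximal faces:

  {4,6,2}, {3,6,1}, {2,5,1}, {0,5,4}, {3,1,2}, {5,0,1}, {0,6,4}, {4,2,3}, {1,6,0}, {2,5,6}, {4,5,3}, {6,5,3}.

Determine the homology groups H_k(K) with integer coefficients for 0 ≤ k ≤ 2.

Order the vertices as 0 < 1 < 2 < 3 < 4 < 5 < 6. Listing each simplex with vertices in this order, K has dimension 2 with simplices:

  0-simplices (7): [0], [1], [2], [3], [4], [5], [6]
  1-simplices (18): [0,1], [0,4], [0,5], [0,6], [1,2], [1,3], [1,5], [1,6], [2,3], [2,4], [2,5], [2,6], [3,4], [3,5], [3,6], [4,5], [4,6], [5,6]
  2-simplices (12): [0,1,5], [0,1,6], [0,4,5], [0,4,6], [1,2,3], [1,2,5], [1,3,6], [2,3,4], [2,4,6], [2,5,6], [3,4,5], [3,5,6]

so the chain groups are C_0 ≅ Z^7, C_1 ≅ Z^18, C_2 ≅ Z^12.

Boundary ∂_1: C_1 → C_0 sends each edge [p,q] (with p < q) to q − p. For instance
  ∂[1,6] = [6] − [1].
This gives a 7×18 integer matrix of rank 6; reducing to Smith normal form yields diagonal entries (1,1,1,1,1,1).

The boundary map ∂_2: C_2 → C_1 acts by ∂[p,q,r] = [q,r] − [p,r] + [p,q]. For instance
  ∂[3,5,6] = [5,6] − [3,6] + [3,5],
  ∂[1,2,5] = [2,5] − [1,5] + [1,2].
The resulting 18×12 matrix has rank 12, and its Smith normal form has invariant factors (1,1,1,1,1,1,1,1,1,1,1,2).

Now H_k = ker ∂_k / im ∂_{k+1}, so:

  H_0: rank C_0 − rank ∂_1 = 7 − 6 = 1, and the invariant factors of ∂_1 are all 1, so H_0 ≅ Z.
  H_1: rank ker ∂_1 − rank ∂_2 = (18 − 6) − 12 = 0, and ∂_2 has invariant factor 2 > 1, so H_1 ≅ Z/2.
  H_2: rank ker ∂_2 − rank ∂_3 = (12 − 12) − 0 = 0, and there is no ∂_3, so H_2 ≅ 0.

As a check, the Euler characteristic is 7 − 18 + 12 = 1, which agrees with 1 − 0 + 0 = 1.

H_0 = Z,  H_1 = Z/2,  H_2 = 0.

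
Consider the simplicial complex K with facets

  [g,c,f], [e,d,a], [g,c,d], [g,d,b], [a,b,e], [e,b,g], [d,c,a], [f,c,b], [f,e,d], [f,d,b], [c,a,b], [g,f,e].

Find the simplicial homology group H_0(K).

H_0 = Z.

We work with the vertex ordering a < b < c < d < e < f < g. The simplices of K, each written with vertices in increasing order, are:

  0-simplices (7): a, b, c, d, e, f, g
  1-simplices (18): ab, ac, ad, ae, bc, bd, be, bf, bg, cd, cf, cg, de, df, dg, ef, eg, fg
  2-simplices (12): abc, abe, acd, ade, bcf, bdf, bdg, beg, cdg, cfg, def, efg

Hence C_0 ≅ Z^7, C_1 ≅ Z^18, C_2 ≅ Z^12.

∂_1: C_1 → C_0 maps an edge to its endpoints' difference, ∂[p,q] = q − p. For instance
  ∂ad = d − a.
This gives a 7×18 integer matrix of rank 6; reducing to Smith normal form yields diagonal entries (1,1,1,1,1,1).

∂_2: C_2 → C_1 maps a triangle to the signed sum of its edges. For instance
  ∂beg = eg − bg + be,
  ∂abe = be − ae + ab.
The resulting 18×12 matrix has rank 12, and its Smith normal form has invariant factors (1,1,1,1,1,1,1,1,1,1,1,2).

Now H_k = ker ∂_k / im ∂_{k+1}, so:

  H_0: rank C_0 − rank ∂_1 = 7 − 6 = 1, and the invariant factors of ∂_1 are all 1, so H_0 ≅ Z.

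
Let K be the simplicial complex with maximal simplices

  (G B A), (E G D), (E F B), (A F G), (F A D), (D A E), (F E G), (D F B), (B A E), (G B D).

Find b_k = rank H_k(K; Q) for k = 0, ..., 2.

b_0 = 1, b_1 = 0, b_2 = 0.

We work with the vertex ordering A < B < D < E < F < G. The simplices of K, each written with vertices in increasing order, are:

  0-simplices (6): A, B, D, E, F, G
  1-simplices (15): AB, AD, AE, AF, AG, BD, BE, BF, BG, DE, DF, DG, EF, EG, FG
  2-simplices (10): ABE, ABG, ADE, ADF, AFG, BDF, BDG, BEF, DEG, EFG

Hence C_0 ≅ Z^6, C_1 ≅ Z^15, C_2 ≅ Z^10.

Boundary ∂_1: C_1 → C_0 is given by ∂[p,q] = [q] − [p]. For instance
  ∂EF = F − E.
The 6×15 boundary matrix has rank 5 and Smith normal form diag(1,1,1,1,1).

∂_2: C_2 → C_1 sends each 2-simplex [p,q,r] to [q,r] − [p,r] + [p,q]. For instance
  ∂AFG = FG − AG + AF,
  ∂DEG = EG − DG + DE.
The resulting 15×10 matrix has rank 10, and its Smith normal form has invariant factors (1,1,1,1,1,1,1,1,1,2).

Reading off H_k = ker ∂_k / im ∂_{k+1}:

  H_0: rank C_0 − rank ∂_1 = 6 − 5 = 1, and the invariant factors of ∂_1 are all 1, so H_0 = Z.
  H_1: rank ker ∂_1 − rank ∂_2 = (15 − 5) − 10 = 0, and ∂_2 has invariant factor 2 > 1, so H_1 = Z/2Z.
  H_2: rank ker ∂_2 − rank ∂_3 = (10 − 10) − 0 = 0, and there is no ∂_3, so H_2 = 0.

Hence the Betti numbers are b_0 = 1, b_1 = 0, b_2 = 0.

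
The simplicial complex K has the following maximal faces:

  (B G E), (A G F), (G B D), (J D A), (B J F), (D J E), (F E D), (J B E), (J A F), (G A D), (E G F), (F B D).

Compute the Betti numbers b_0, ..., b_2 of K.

b_0 = 1, b_1 = 0, b_2 = 0.

Order the vertices as A < B < D < E < F < G < J. Listing each simplex with vertices in this order, K has dimension 2 with simplices:

  0-simplices (7): A, B, D, E, F, G, J
  1-simplices (18): AD, AF, AG, AJ, BD, BE, BF, BG, BJ, DE, DF, DG, DJ, EF, EG, EJ, FG, FJ
  2-simplices (12): ADG, ADJ, AFG, AFJ, BDF, BDG, BEG, BEJ, BFJ, DEF, DEJ, EFG

giving chain groups C_0 ≅ Z^7, C_1 ≅ Z^18, C_2 ≅ Z^12.

The boundary map ∂_1: C_1 → C_0 is given by ∂[p,q] = [q] − [p].
The resulting 7×18 matrix has rank 6, and its Smith normal form has invariant factors (1,1,1,1,1,1).

∂_2: C_2 → C_1 sends each 2-simplex [p,q,r] to [q,r] − [p,r] + [p,q]. For instance
  ∂BDG = DG − BG + BD,
  ∂ADJ = DJ − AJ + AD.
The 18×12 boundary matrix has rank 12 and Smith normal form diag(1,1,1,1,1,1,1,1,1,1,1,2).

Computing H_k = (kernel of ∂_k) / (image of ∂_{k+1}):

  H_0: rank C_0 − rank ∂_1 = 7 − 6 = 1, and the invariant factors of ∂_1 are all 1, so H_0 ≅ Z.
  H_1: rank ker ∂_1 − rank ∂_2 = (18 − 6) − 12 = 0, and ∂_2 has invariant factor 2 > 1, so H_1 ≅ Z/2.
  H_2: rank ker ∂_2 − rank ∂_3 = (12 − 12) − 0 = 0, and there is no ∂_3, so H_2 ≅ 0.

As a check, the Euler characteristic is 7 − 18 + 12 = 1, which agrees with 1 − 0 + 0 = 1.
(K is a triangulation of the real projective plane RP^2.)

Hence the Betti numbers are b_0 = 1, b_1 = 0, b_2 = 0.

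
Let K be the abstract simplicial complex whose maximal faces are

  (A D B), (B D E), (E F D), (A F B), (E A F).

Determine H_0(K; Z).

Order the vertices as A < B < D < E < F. Listing each simplex with vertices in this order, K has dimension 2 with simplices:

  0-simplices (5): A, B, D, E, F
  1-simplices (10): AB, AD, AE, AF, BD, BE, BF, DE, DF, EF
  2-simplices (5): ABD, ABF, AEF, BDE, DEF

giving chain groups C_0 ≅ Z^5, C_1 ≅ Z^10, C_2 ≅ Z^5.

The boundary map ∂_1: C_1 → C_0 maps an edge to its endpoints' difference, ∂[p,q] = q − p. For instance
  ∂BF = F − B.
This gives a 5×10 integer matrix of rank 4; reducing to Smith normal form yields diagonal entries (1,1,1,1).

∂_2: C_2 → C_1 sends each 2-simplex [p,q,r] to [q,r] − [p,r] + [p,q]. For instance
  ∂ABF = BF − AF + AB,
  ∂AEF = EF − AF + AE.
The resulting 10×5 matrix has rank 5, and its Smith normal form has invariant factors (1,1,1,1,1).

Now H_k = ker ∂_k / im ∂_{k+1}, so:

  H_0: rank C_0 − rank ∂_1 = 5 − 4 = 1, and the invariant factors of ∂_1 are all 1, so H_0 = Z.

H_0 ≅ Z.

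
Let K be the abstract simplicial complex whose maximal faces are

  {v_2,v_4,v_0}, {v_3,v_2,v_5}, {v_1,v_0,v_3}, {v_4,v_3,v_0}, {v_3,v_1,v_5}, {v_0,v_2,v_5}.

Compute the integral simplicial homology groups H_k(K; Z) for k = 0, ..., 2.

Order the vertices as v_0 < v_1 < v_2 < v_3 < v_4 < v_5. Listing each simplex with vertices in this order, K has dimension 2 with simplices:

  0-simplices (6): [v_0], [v_1], [v_2], [v_3], [v_4], [v_5]
  1-simplices (12): [v_0,v_1], [v_0,v_2], [v_0,v_3], [v_0,v_4], [v_0,v_5], [v_1,v_3], [v_1,v_5], [v_2,v_3], [v_2,v_4], [v_2,v_5], [v_3,v_4], [v_3,v_5]
  2-simplices (6): [v_0,v_1,v_3], [v_0,v_2,v_4], [v_0,v_2,v_5], [v_0,v_3,v_4], [v_1,v_3,v_5], [v_2,v_3,v_5]

giving chain groups C_0 ≅ Z^6, C_1 ≅ Z^12, C_2 ≅ Z^6.

Boundary ∂_1: C_1 → C_0 maps an edge to its endpoints' difference, ∂[p,q] = q − p. For instance
  ∂[v_1,v_3] = [v_3] − [v_1].
This gives a 6×12 integer matrix of rank 5; reducing to Smith normal form yields diagonal entries (1,1,1,1,1).

The boundary map ∂_2: C_2 → C_1 sends each 2-simplex [p,q,r] to [q,r] − [p,r] + [p,q]. For instance
  ∂[v_0,v_2,v_5] = [v_2,v_5] − [v_0,v_5] + [v_0,v_2],
  ∂[v_1,v_3,v_5] = [v_3,v_5] − [v_1,v_5] + [v_1,v_3].
This gives a 12×6 integer matrix of rank 6; reducing to Smith normal form yields diagonal entries (1,1,1,1,1,1).

Computing H_k = (kernel of ∂_k) / (image of ∂_{k+1}):

  H_0: rank C_0 − rank ∂_1 = 6 − 5 = 1, and the invariant factors of ∂_1 are all 1, so H_0 ≅ Z.
  H_1: rank ker ∂_1 − rank ∂_2 = (12 − 5) − 6 = 1, and the invariant factors of ∂_2 are all 1, so H_1 ≅ Z.
  H_2: rank ker ∂_2 − rank ∂_3 = (6 − 6) − 0 = 0, and there is no ∂_3, so H_2 ≅ 0.

H_0 = Z,  H_1 = Z,  H_2 = 0.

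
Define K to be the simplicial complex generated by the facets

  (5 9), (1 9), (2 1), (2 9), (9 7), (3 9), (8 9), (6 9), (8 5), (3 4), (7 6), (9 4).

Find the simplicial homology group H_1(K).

H_1 = Z^4.

Fix the vertex order 1 < 2 < 3 < 4 < 5 < 6 < 7 < 8 < 9 and write every simplex with vertices in increasing order. Then dim K = 1 and the simplices of K are:

  0-simplices (9): [1], [2], [3], [4], [5], [6], [7], [8], [9]
  1-simplices (12): [1,2], [1,9], [2,9], [3,4], [3,9], [4,9], [5,8], [5,9], [6,7], [6,9], [7,9], [8,9]

giving chain groups C_0 ≅ Z^9, C_1 ≅ Z^12.

The boundary map ∂_1: C_1 → C_0 is given by ∂[p,q] = [q] − [p]. For instance
  ∂[2,9] = [9] − [2].
The 9×12 boundary matrix has rank 8 and Smith normal form diag(1,1,1,1,1,1,1,1).

Computing H_k = (kernel of ∂_k) / (image of ∂_{k+1}):

  H_1: rank ker ∂_1 − rank ∂_2 = (12 − 8) − 0 = 4, and there is no ∂_2, so H_1 ≅ Z^4.

(K is a triangulation of a wedge of 4 circles.)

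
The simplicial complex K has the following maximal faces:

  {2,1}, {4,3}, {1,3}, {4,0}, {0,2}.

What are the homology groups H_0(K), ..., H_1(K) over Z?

H_0 = Z,  H_1 = Z.

K has 5 vertices, 5 edges.
rank ∂_0 = 0, rank ∂_1 = 4 ⇒ b_0 = 5 − 0 − 4 = 1; all invariant factors of ∂_1 are 1 so no torsion. So H_0 ≅ Z.
rank ∂_1 = 4, rank ∂_2 = 0 ⇒ b_1 = 5 − 4 − 0 = 1. So H_1 ≅ Z.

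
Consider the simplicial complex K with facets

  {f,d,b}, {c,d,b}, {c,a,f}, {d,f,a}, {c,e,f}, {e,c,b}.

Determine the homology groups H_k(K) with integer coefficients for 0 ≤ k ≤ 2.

K has 6 vertices, 12 edges, 6 triangles.
rank ∂_0 = 0, rank ∂_1 = 5 ⇒ b_0 = 6 − 0 − 5 = 1; all invariant factors of ∂_1 are 1 so no torsion. So H_0 = Z.
rank ∂_1 = 5, rank ∂_2 = 6 ⇒ b_1 = 12 − 5 − 6 = 1; all invariant factors of ∂_2 are 1 so no torsion. So H_1 = Z.
rank ∂_2 = 6, rank ∂_3 = 0 ⇒ b_2 = 6 − 6 − 0 = 0. So H_2 = 0.

H_0 ≅ Z,  H_1 ≅ Z,  H_2 = 0.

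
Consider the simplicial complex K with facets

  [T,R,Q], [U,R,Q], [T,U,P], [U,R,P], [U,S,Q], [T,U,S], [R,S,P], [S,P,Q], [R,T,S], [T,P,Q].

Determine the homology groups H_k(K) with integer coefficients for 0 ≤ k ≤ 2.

We work with the vertex ordering P < Q < R < S < T < U. The simplices of K, each written with vertices in increasing order, are:

  0-simplices (6): P, Q, R, S, T, U
  1-simplices (15): PQ, PR, PS, PT, PU, QR, QS, QT, QU, RS, RT, RU, ST, SU, TU
  2-simplices (10): PQS, PQT, PRS, PRU, PTU, QRT, QRU, QSU, RST, STU

so the chain groups are C_0 ≅ Z^6, C_1 ≅ Z^15, C_2 ≅ Z^10.

∂_1: C_1 → C_0 maps an edge to its endpoints' difference, ∂[p,q] = q − p.
As a 6×15 matrix over Z this has rank 5, with invariant factors (1,1,1,1,1).

Boundary ∂_2: C_2 → C_1 maps a triangle to the signed sum of its edges. For instance
  ∂PQS = QS − PS + PQ,
  ∂PRU = RU − PU + PR.
This gives a 15×10 integer matrix of rank 10; reducing to Smith normal form yields diagonal entries (1,1,1,1,1,1,1,1,1,2).

Now H_k = ker ∂_k / im ∂_{k+1}, so:

  H_0: rank C_0 − rank ∂_1 = 6 − 5 = 1, and the invariant factors of ∂_1 are all 1, so H_0 ≅ Z.
  H_1: rank ker ∂_1 − rank ∂_2 = (15 − 5) − 10 = 0, and ∂_2 has invariant factor 2 > 1, so H_1 ≅ Z/2.
  H_2: rank ker ∂_2 − rank ∂_3 = (10 − 10) − 0 = 0, and there is no ∂_3, so H_2 ≅ 0.

As a check, the Euler characteristic is 6 − 15 + 10 = 1, which agrees with 1 − 0 + 0 = 1.
(K is a triangulation of the real projective plane RP^2.)

H_0 = Z,  H_1 = Z/2,  H_2 = 0.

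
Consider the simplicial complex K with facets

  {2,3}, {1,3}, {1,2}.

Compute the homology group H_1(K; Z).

H_1 = Z.

Take the total order 1 < 2 < 3 on the vertex set. Then K (dimension 1) consists of the simplices:

  0-simplices (3): [1], [2], [3]
  1-simplices (3): [1,2], [1,3], [2,3]

giving chain groups C_0 ≅ Z^3, C_1 ≅ Z^3.

The boundary map ∂_1: C_1 → C_0 maps an edge to its endpoints' difference, ∂[p,q] = q − p.
This gives a 3×3 integer matrix of rank 2; reducing to Smith normal form yields diagonal entries (1,1).

From H_k ≅ ker(∂_k) / im(∂_{k+1}) we obtain:

  H_1: rank ker ∂_1 − rank ∂_2 = (3 − 2) − 0 = 1, and there is no ∂_2, so H_1 ≅ Z.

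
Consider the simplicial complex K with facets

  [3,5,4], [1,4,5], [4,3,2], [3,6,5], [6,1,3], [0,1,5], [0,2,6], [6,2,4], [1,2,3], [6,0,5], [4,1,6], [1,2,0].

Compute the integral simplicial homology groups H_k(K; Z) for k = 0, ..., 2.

H_0 ≅ Z,  H_1 ≅ Z/2Z,  H_2 = 0.

Take the total order 0 < 1 < 2 < 3 < 4 < 5 < 6 on the vertex set. Then K (dimension 2) consists of the simplices:

  0-simplices (7): [0], [1], [2], [3], [4], [5], [6]
  1-simplices (18): [0,1], [0,2], [0,5], [0,6], [1,2], [1,3], [1,4], [1,5], [1,6], [2,3], [2,4], [2,6], [3,4], [3,5], [3,6], [4,5], [4,6], [5,6]
  2-simplices (12): [0,1,2], [0,1,5], [0,2,6], [0,5,6], [1,2,3], [1,3,6], [1,4,5], [1,4,6], [2,3,4], [2,4,6], [3,4,5], [3,5,6]

Hence C_0 ≅ Z^7, C_1 ≅ Z^18, C_2 ≅ Z^12.

The boundary map ∂_1: C_1 → C_0 is given by ∂[p,q] = [q] − [p].
The resulting 7×18 matrix has rank 6, and its Smith normal form has invariant factors (1,1,1,1,1,1).

∂_2: C_2 → C_1 maps a triangle to the signed sum of its edges. For instance
  ∂[1,4,6] = [4,6] − [1,6] + [1,4],
  ∂[3,4,5] = [4,5] − [3,5] + [3,4].
The 18×12 boundary matrix has rank 12 and Smith normal form diag(1,1,1,1,1,1,1,1,1,1,1,2).

Now H_k = ker ∂_k / im ∂_{k+1}, so:

  H_0: rank C_0 − rank ∂_1 = 7 − 6 = 1, and the invariant factors of ∂_1 are all 1, so H_0 ≅ Z.
  H_1: rank ker ∂_1 − rank ∂_2 = (18 − 6) − 12 = 0, and ∂_2 has invariant factor 2 > 1, so H_1 ≅ Z/2Z.
  H_2: rank ker ∂_2 − rank ∂_3 = (12 − 12) − 0 = 0, and there is no ∂_3, so H_2 ≅ 0.

As a check, the Euler characteristic is 7 − 18 + 12 = 1, which agrees with 1 − 0 + 0 = 1.
(K is a triangulation of the real projective plane RP^2.)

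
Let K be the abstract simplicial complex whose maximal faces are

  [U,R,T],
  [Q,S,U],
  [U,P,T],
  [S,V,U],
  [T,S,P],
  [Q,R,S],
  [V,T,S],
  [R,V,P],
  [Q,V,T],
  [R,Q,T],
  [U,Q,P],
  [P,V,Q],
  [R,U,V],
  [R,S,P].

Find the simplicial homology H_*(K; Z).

We work with the vertex ordering P < Q < R < S < T < U < V. The simplices of K, each written with vertices in increasing order, are:

  0-simplices (7): P, Q, R, S, T, U, V
  1-simplices (21): PQ, PR, PS, PT, PU, PV, QR, QS, QT, QU, QV, RS, RT, RU, RV, ST, SU, SV, TU, TV, UV
  2-simplices (14): PQU, PQV, PRS, PRV, PST, PTU, QRS, QRT, QSU, QTV, RTU, RUV, STV, SUV

so the chain groups are C_0 ≅ Z^7, C_1 ≅ Z^21, C_2 ≅ Z^14.

The boundary map ∂_1: C_1 → C_0 sends each edge [p,q] (with p < q) to q − p.
The resulting 7×21 matrix has rank 6, and its Smith normal form has invariant factors (1,1,1,1,1,1).

Boundary ∂_2: C_2 → C_1 maps a triangle to the signed sum of its edges. For instance
  ∂PST = ST − PT + PS,
  ∂STV = TV − SV + ST.
This gives a 21×14 integer matrix of rank 13; reducing to Smith normal form yields diagonal entries (1,1,1,1,1,1,1,1,1,1,1,1,1).

Reading off H_k = ker ∂_k / im ∂_{k+1}:

  H_0: rank C_0 − rank ∂_1 = 7 − 6 = 1, and the invariant factors of ∂_1 are all 1, so H_0 = Z.
  H_1: rank ker ∂_1 − rank ∂_2 = (21 − 6) − 13 = 2, and the invariant factors of ∂_2 are all 1, so H_1 = Z^2.
  H_2: rank ker ∂_2 − rank ∂_3 = (14 − 13) − 0 = 1, and there is no ∂_3, so H_2 = Z.

As a check, the Euler characteristic is 7 − 21 + 14 = 0, which agrees with 1 − 2 + 1 = 0.

H_0 ≅ Z,  H_1 ≅ Z^2,  H_2 ≅ Z.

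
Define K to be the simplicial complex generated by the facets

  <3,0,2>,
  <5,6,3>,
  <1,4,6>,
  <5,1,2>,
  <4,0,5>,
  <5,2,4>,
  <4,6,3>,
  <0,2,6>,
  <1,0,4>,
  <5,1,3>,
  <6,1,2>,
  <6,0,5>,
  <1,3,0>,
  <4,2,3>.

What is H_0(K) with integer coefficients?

Fix the vertex order 0 < 1 < 2 < 3 < 4 < 5 < 6 and write every simplex with vertices in increasing order. Then dim K = 2 and the simplices of K are:

  0-simplices (7): [0], [1], [2], [3], [4], [5], [6]
  1-simplices (21): [0,1], [0,2], [0,3], [0,4], [0,5], [0,6], [1,2], [1,3], [1,4], [1,5], [1,6], [2,3], [2,4], [2,5], [2,6], [3,4], [3,5], [3,6], [4,5], [4,6], [5,6]
  2-simplices (14): [0,1,3], [0,1,4], [0,2,3], [0,2,6], [0,4,5], [0,5,6], [1,2,5], [1,2,6], [1,3,5], [1,4,6], [2,3,4], [2,4,5], [3,4,6], [3,5,6]

Hence C_0 ≅ Z^7, C_1 ≅ Z^21, C_2 ≅ Z^14.

The boundary map ∂_1: C_1 → C_0 sends each edge [p,q] (with p < q) to q − p.
The resulting 7×21 matrix has rank 6, and its Smith normal form has invariant factors (1,1,1,1,1,1).

The boundary map ∂_2: C_2 → C_1 maps a triangle to the signed sum of its edges. For instance
  ∂[1,2,6] = [2,6] − [1,6] + [1,2],
  ∂[1,4,6] = [4,6] − [1,6] + [1,4].
The 21×14 boundary matrix has rank 13 and Smith normal form diag(1,1,1,1,1,1,1,1,1,1,1,1,1).

Reading off H_k = ker ∂_k / im ∂_{k+1}:

  H_0: rank C_0 − rank ∂_1 = 7 − 6 = 1, and the invariant factors of ∂_1 are all 1, so H_0 = Z.

(K is a triangulation of the torus T^2.)

H_0 ≅ Z.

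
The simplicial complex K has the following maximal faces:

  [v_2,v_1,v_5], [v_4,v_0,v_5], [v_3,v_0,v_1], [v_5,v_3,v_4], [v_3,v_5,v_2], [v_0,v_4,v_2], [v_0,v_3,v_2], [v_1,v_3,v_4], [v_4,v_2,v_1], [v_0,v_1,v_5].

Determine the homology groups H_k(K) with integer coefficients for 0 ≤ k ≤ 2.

H_0 ≅ Z,  H_1 ≅ Z/2Z,  H_2 = 0.

K has 6 vertices, 15 edges, 10 triangles.
rank ∂_0 = 0, rank ∂_1 = 5 ⇒ b_0 = 6 − 0 − 5 = 1; all invariant factors of ∂_1 are 1 so no torsion. So H_0 ≅ Z.
rank ∂_1 = 5, rank ∂_2 = 10 ⇒ b_1 = 15 − 5 − 10 = 0; ∂_2 has invariant factor(s) [2] giving torsion. So H_1 ≅ Z/2Z.
rank ∂_2 = 10, rank ∂_3 = 0 ⇒ b_2 = 10 − 10 − 0 = 0. So H_2 ≅ 0.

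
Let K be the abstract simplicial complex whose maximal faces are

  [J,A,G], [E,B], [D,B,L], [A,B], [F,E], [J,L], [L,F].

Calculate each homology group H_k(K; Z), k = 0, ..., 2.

We work with the vertex ordering A < B < D < E < F < G < J < L. The simplices of K, each written with vertices in increasing order, are:

  0-simplices (8): A, B, D, E, F, G, J, L
  1-simplices (11): AB, AG, AJ, BD, BE, BL, DL, EF, FL, GJ, JL
  2-simplices (2): AGJ, BDL

giving chain groups C_0 ≅ Z^8, C_1 ≅ Z^11, C_2 ≅ Z^2.

The boundary map ∂_1: C_1 → C_0 sends each edge [p,q] (with p < q) to q − p.
The 8×11 boundary matrix has rank 7 and Smith normal form diag(1,1,1,1,1,1,1).

Boundary ∂_2: C_2 → C_1 maps a triangle to the signed sum of its edges. For instance
  ∂AGJ = GJ − AJ + AG,
  ∂BDL = DL − BL + BD.
The 11×2 boundary matrix has rank 2 and Smith normal form diag(1,1).

Now H_k = ker ∂_k / im ∂_{k+1}, so:

  H_0: rank C_0 − rank ∂_1 = 8 − 7 = 1, and the invariant factors of ∂_1 are all 1, so H_0 ≅ Z.
  H_1: rank ker ∂_1 − rank ∂_2 = (11 − 7) − 2 = 2, and the invariant factors of ∂_2 are all 1, so H_1 ≅ Z^2.
  H_2: rank ker ∂_2 − rank ∂_3 = (2 − 2) − 0 = 0, and there is no ∂_3, so H_2 ≅ 0.

As a check, the Euler characteristic is 8 − 11 + 2 = -1, which agrees with 1 − 2 + 0 = -1.

H_0 = Z,  H_1 = Z^2,  H_2 = 0.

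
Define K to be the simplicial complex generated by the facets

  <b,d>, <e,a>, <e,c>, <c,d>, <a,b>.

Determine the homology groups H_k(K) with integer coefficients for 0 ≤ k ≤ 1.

H_0 = Z,  H_1 = Z.

Fix the vertex order a < b < c < d < e and write every simplex with vertices in increasing order. Then dim K = 1 and the simplices of K are:

  0-simplices (5): a, b, c, d, e
  1-simplices (5): ab, ae, bd, cd, ce

giving chain groups C_0 ≅ Z^5, C_1 ≅ Z^5.

Boundary ∂_1: C_1 → C_0 is given by ∂[p,q] = [q] − [p]. For instance
  ∂cd = d − c.
This gives a 5×5 integer matrix of rank 4; reducing to Smith normal form yields diagonal entries (1,1,1,1).

From H_k ≅ ker(∂_k) / im(∂_{k+1}) we obtain:

  H_0: rank C_0 − rank ∂_1 = 5 − 4 = 1, and the invariant factors of ∂_1 are all 1, so H_0 ≅ Z.
  H_1: rank ker ∂_1 − rank ∂_2 = (5 − 4) − 0 = 1, and there is no ∂_2, so H_1 ≅ Z.

(K is a triangulation of the circle S^1.)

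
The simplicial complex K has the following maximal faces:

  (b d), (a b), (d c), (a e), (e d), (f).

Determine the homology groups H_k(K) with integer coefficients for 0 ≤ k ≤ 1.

Take the total order a < b < c < d < e < f on the vertex set. Then K (dimension 1) consists of the simplices:

  0-simplices (6): a, b, c, d, e, f
  1-simplices (5): ab, ae, bd, cd, de

Hence C_0 ≅ Z^6, C_1 ≅ Z^5.

∂_1: C_1 → C_0 sends each edge [p,q] (with p < q) to q − p.
This gives a 6×5 integer matrix of rank 4; reducing to Smith normal form yields diagonal entries (1,1,1,1).

Computing H_k = (kernel of ∂_k) / (image of ∂_{k+1}):

  H_0: rank C_0 − rank ∂_1 = 6 − 4 = 2, and the invariant factors of ∂_1 are all 1, so H_0 ≅ Z^2.
  H_1: rank ker ∂_1 − rank ∂_2 = (5 − 4) − 0 = 1, and there is no ∂_2, so H_1 ≅ Z.

H_0 ≅ Z^2,  H_1 ≅ Z.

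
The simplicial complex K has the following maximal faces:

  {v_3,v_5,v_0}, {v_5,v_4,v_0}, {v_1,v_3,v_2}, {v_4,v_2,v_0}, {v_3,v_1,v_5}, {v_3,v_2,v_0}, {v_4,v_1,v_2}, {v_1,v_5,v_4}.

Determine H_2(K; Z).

H_2 ≅ Z.

Order the vertices as v_0 < v_1 < v_2 < v_3 < v_4 < v_5. Listing each simplex with vertices in this order, K has dimension 2 with simplices:

  0-simplices (6): [v_0], [v_1], [v_2], [v_3], [v_4], [v_5]
  1-simplices (12): [v_0,v_2], [v_0,v_3], [v_0,v_4], [v_0,v_5], [v_1,v_2], [v_1,v_3], [v_1,v_4], [v_1,v_5], [v_2,v_3], [v_2,v_4], [v_3,v_5], [v_4,v_5]
  2-simplices (8): [v_0,v_2,v_3], [v_0,v_2,v_4], [v_0,v_3,v_5], [v_0,v_4,v_5], [v_1,v_2,v_3], [v_1,v_2,v_4], [v_1,v_3,v_5], [v_1,v_4,v_5]

giving chain groups C_0 ≅ Z^6, C_1 ≅ Z^12, C_2 ≅ Z^8.

∂_1: C_1 → C_0 is given by ∂[p,q] = [q] − [p].
The resulting 6×12 matrix has rank 5, and its Smith normal form has invariant factors (1,1,1,1,1).

∂_2: C_2 → C_1 acts by ∂[p,q,r] = [q,r] − [p,r] + [p,q]. For instance
  ∂[v_1,v_2,v_3] = [v_2,v_3] − [v_1,v_3] + [v_1,v_2],
  ∂[v_0,v_3,v_5] = [v_3,v_5] − [v_0,v_5] + [v_0,v_3].
The 12×8 boundary matrix has rank 7 and Smith normal form diag(1,1,1,1,1,1,1).

Now H_k = ker ∂_k / im ∂_{k+1}, so:

  H_2: rank ker ∂_2 − rank ∂_3 = (8 − 7) − 0 = 1, and there is no ∂_3, so H_2 ≅ Z.

(K is a triangulation of the 2-sphere S^2.)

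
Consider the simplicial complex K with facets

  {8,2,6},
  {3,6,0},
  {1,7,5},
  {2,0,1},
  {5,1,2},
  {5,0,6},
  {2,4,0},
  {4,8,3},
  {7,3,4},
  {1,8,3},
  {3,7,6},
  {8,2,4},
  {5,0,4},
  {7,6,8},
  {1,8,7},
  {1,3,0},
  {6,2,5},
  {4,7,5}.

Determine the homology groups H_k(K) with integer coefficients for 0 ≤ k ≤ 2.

Order the vertices as 0 < 1 < 2 < 3 < 4 < 5 < 6 < 7 < 8. Listing each simplex with vertices in this order, K has dimension 2 with simplices:

  0-simplices (9): [0], [1], [2], [3], [4], [5], [6], [7], [8]
  1-simplices (27): (27 of them)
  2-simplices (18): [0,1,2], [0,1,3], [0,2,4], [0,3,6], [0,4,5], [0,5,6], [1,2,5], [1,3,8], [1,5,7], [1,7,8], [2,4,8], [2,5,6], [2,6,8], [3,4,7], [3,4,8], [3,6,7], [4,5,7], [6,7,8]

giving chain groups C_0 ≅ Z^9, C_1 ≅ Z^27, C_2 ≅ Z^18.

Boundary ∂_1: C_1 → C_0 maps an edge to its endpoints' difference, ∂[p,q] = q − p. For instance
  ∂[4,8] = [8] − [4].
The resulting 9×27 matrix has rank 8, and its Smith normal form has invariant factors (1,1,1,1,1,1,1,1).

The boundary map ∂_2: C_2 → C_1 maps a triangle to the signed sum of its edges. For instance
  ∂[4,5,7] = [5,7] − [4,7] + [4,5],
  ∂[3,6,7] = [6,7] − [3,7] + [3,6].
The 27×18 boundary matrix has rank 18 and Smith normal form diag(1,1,1,1,1,1,1,1,1,1,1,1,1,1,1,1,1,2).

From H_k ≅ ker(∂_k) / im(∂_{k+1}) we obtain:

  H_0: rank C_0 − rank ∂_1 = 9 − 8 = 1, and the invariant factors of ∂_1 are all 1, so H_0 ≅ Z.
  H_1: rank ker ∂_1 − rank ∂_2 = (27 − 8) − 18 = 1, and ∂_2 has invariant factor 2 > 1, so H_1 ≅ Z ⊕ Z_2.
  H_2: rank ker ∂_2 − rank ∂_3 = (18 − 18) − 0 = 0, and there is no ∂_3, so H_2 ≅ 0.

As a check, the Euler characteristic is 9 − 27 + 18 = 0, which agrees with 1 − 1 + 0 = 0.

H_0 ≅ Z,  H_1 ≅ Z ⊕ Z_2,  H_2 = 0.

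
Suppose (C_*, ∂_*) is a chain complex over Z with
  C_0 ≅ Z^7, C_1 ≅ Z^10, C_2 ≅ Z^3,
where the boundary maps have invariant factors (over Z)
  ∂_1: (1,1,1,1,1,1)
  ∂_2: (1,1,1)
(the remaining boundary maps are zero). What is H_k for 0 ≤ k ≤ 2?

H_0 = Z,  H_1 = Z,  H_2 = 0.

H_0: b_0 = 7 − 0 − 6 = 1; torsion from ∂_1 factors > 1: none. So H_0 = Z.
H_1: b_1 = 10 − 6 − 3 = 1; torsion from ∂_2 factors > 1: none. So H_1 = Z.
H_2: b_2 = 3 − 3 − 0 = 0; torsion from ∂_3 factors > 1: none. So H_2 = 0.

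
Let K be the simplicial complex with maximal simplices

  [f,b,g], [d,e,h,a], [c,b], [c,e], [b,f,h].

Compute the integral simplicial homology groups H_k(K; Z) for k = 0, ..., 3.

Take the total order a < b < c < d < e < f < g < h on the vertex set. Then K (dimension 3) consists of the simplices:

  0-simplices (8): a, b, c, d, e, f, g, h
  1-simplices (13): ad, ae, ah, bc, bf, bg, bh, ce, de, dh, eh, fg, fh
  2-simplices (6): ade, adh, aeh, bfg, bfh, deh
  3-simplices (1): adeh

giving chain groups C_0 ≅ Z^8, C_1 ≅ Z^13, C_2 ≅ Z^6, C_3 ≅ Z^1.

∂_1: C_1 → C_0 sends each edge [p,q] (with p < q) to q − p.
The 8×13 boundary matrix has rank 7 and Smith normal form diag(1,1,1,1,1,1,1).

The boundary map ∂_2: C_2 → C_1 acts by ∂[p,q,r] = [q,r] − [p,r] + [p,q]. For instance
  ∂bfh = fh − bh + bf,
  ∂ade = de − ae + ad.
This gives a 13×6 integer matrix of rank 5; reducing to Smith normal form yields diagonal entries (1,1,1,1,1).

The boundary map ∂_3: C_3 → C_2 sends each 3-simplex σ to the alternating sum Σ_i (−1)^i (σ with its i-th vertex removed). For instance
  ∂adeh = deh − aeh + adh − ade.
The resulting 6×1 matrix has rank 1, and its Smith normal form has invariant factors (1).

Now H_k = ker ∂_k / im ∂_{k+1}, so:

  H_0: rank C_0 − rank ∂_1 = 8 − 7 = 1, and the invariant factors of ∂_1 are all 1, so H_0 ≅ Z.
  H_1: rank ker ∂_1 − rank ∂_2 = (13 − 7) − 5 = 1, and the invariant factors of ∂_2 are all 1, so H_1 ≅ Z.
  H_2: rank ker ∂_2 − rank ∂_3 = (6 − 5) − 1 = 0, and the invariant factors of ∂_3 are all 1, so H_2 ≅ 0.
  H_3: rank ker ∂_3 − rank ∂_4 = (1 − 1) − 0 = 0, and there is no ∂_4, so H_3 ≅ 0.

H_0 = Z,  H_1 = Z,  H_2 = 0,  H_3 = 0.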